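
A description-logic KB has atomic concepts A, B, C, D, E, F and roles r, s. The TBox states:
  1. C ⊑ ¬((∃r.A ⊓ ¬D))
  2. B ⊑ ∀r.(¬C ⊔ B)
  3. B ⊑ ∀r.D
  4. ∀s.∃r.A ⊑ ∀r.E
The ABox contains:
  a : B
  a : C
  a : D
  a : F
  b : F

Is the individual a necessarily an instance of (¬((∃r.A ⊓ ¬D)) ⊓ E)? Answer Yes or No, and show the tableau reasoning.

No

1. a : (¬((∃r.A ⊓ ¬D)) ⊓ E)?  L(a) = {B, C, D, F} ∪ {((∃r.A ⊓ ¬D) ⊔ ¬E)}
   apply at a: C⊑¬((∃r.A ⊓ ¬D)); B⊑∀r.(¬C ⊔ B); B⊑∀r.D
   open: L(a) ⊇ {B, C, D, F, ¬E, …} (+ ∃-successors) — a ∉ (¬((∃r.A ⊓ ¬D)) ⊓ E) possible
2. Hence a : (¬((∃r.A ⊓ ¬D)) ⊓ E): not entailed.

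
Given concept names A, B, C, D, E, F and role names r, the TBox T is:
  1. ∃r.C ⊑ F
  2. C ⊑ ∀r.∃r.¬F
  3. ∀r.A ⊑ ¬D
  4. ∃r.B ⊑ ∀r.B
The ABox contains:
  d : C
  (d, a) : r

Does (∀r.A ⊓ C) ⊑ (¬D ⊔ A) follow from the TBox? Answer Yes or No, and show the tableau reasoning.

Yes

1. (∀r.A ⊓ C) ⊑ (¬D ⊔ A)  ⇔  ((∀r.A ⊓ C) ⊓ (D ⊓ ¬A)) unsat w.r.t. T
   all branches close; clash {D, ¬D} at x₀
2. Hence (∀r.A ⊓ C) ⊑ (¬D ⊔ A): entailed.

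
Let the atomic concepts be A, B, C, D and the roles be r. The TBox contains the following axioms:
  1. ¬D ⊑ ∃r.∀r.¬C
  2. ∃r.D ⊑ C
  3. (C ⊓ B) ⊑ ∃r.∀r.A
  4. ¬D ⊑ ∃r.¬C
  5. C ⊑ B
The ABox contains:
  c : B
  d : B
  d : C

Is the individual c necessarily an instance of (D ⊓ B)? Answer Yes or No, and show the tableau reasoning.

1. c : (D ⊓ B)?  L(c) = {B} ∪ {(¬D ⊔ ¬B)}
   open: L(c) ⊇ {B, ¬C, ¬D, ∀r.¬D, ∃r.¬C, …} (+ ∃-successors) — c ∉ (D ⊓ B) possible
2. Hence c : (D ⊓ B): not entailed.

No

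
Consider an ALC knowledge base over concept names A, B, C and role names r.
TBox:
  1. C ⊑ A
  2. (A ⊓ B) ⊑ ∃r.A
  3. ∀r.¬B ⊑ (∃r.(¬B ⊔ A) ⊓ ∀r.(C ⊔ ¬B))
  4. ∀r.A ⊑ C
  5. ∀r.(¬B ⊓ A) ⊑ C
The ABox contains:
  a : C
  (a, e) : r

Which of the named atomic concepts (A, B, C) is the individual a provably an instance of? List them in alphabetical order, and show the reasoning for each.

{A, C}

1. a : A?  L(a) = {C} ∪ {¬A}
   clash {A, ¬A} at a — a ∈ A
2. a : B?  L(a) = {C} ∪ {¬B}
   apply at a: C⊑A
   open: L(a) ⊇ {A, C, ¬B, ∃r.B} (+ ∃-successors) — a ∉ B possible
3. a : C?  L(a) = {C} ∪ {¬C}
   clash {C, ¬C} at a — a ∈ C
4. Entailed for a: {A, C}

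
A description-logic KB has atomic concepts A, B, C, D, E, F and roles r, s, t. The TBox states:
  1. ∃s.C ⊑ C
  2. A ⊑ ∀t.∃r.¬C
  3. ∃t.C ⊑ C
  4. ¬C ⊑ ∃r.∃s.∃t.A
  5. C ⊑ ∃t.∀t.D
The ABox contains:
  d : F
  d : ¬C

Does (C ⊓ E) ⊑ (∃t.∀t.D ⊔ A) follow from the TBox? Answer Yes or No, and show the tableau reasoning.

Yes

1. (C ⊓ E) ⊑ (∃t.∀t.D ⊔ A)  ⇔  ((C ⊓ E) ⊓ (∀t.∃t.¬D ⊓ ¬A)) unsat w.r.t. T
   all branches close; clash {D, ¬D} at an ∃-successor
2. Hence (C ⊓ E) ⊑ (∃t.∀t.D ⊔ A): entailed.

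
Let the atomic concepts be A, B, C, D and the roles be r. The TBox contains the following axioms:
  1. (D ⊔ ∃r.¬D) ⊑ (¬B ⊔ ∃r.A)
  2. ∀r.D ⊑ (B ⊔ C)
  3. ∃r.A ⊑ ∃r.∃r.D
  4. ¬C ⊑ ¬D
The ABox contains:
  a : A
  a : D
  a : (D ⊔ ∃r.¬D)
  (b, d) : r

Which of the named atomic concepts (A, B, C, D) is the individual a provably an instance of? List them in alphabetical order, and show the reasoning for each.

1. a : A?  L(a) = {A, D, (D ⊔ ∃r.¬D)} ∪ {¬A}
   clash {A, ¬A} at a — a ∈ A
2. a : B?  L(a) = {A, D, (D ⊔ ∃r.¬D)} ∪ {¬B}
   apply at a: (D ⊔ ∃r.¬D)⊑(¬B ⊔ ∃r.A)
   open: L(a) ⊇ {A, C, D, ¬B, ∀r.¬A, …} (+ ∃-successors) — a ∉ B possible
3. a : C?  L(a) = {A, D, (D ⊔ ∃r.¬D)} ∪ {¬C}
   clash {D, ¬D} at a — a ∈ C
4. a : D?  L(a) = {A, D, (D ⊔ ∃r.¬D)} ∪ {¬D}
   clash {D, ¬D} at a — a ∈ D
5. Entailed for a: {A, C, D}

{A, C, D}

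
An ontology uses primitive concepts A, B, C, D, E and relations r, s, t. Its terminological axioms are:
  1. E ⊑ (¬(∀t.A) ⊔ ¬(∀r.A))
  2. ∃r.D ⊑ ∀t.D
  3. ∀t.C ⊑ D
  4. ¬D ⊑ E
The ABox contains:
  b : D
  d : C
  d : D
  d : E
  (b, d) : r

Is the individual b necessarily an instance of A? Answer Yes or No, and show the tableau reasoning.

No

1. b : A?  L(b) = {D} ∪ {¬A}
   open: L(b) ⊇ {D, ¬A, ¬E, ∀t.D} — b ∉ A possible
2. Hence b : A: not entailed.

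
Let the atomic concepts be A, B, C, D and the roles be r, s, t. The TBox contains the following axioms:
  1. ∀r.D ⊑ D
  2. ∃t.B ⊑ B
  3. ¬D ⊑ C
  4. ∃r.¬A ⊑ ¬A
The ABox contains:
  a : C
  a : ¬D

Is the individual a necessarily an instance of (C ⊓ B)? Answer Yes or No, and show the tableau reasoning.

No

1. a : (C ⊓ B)?  L(a) = {C, ¬D} ∪ {(¬C ⊔ ¬B)}
   open: L(a) ⊇ {C, ¬B, ¬D, ∀r.A, ∀t.¬B, …} (+ ∃-successors) — a ∉ (C ⊓ B) possible
2. Hence a : (C ⊓ B): not entailed.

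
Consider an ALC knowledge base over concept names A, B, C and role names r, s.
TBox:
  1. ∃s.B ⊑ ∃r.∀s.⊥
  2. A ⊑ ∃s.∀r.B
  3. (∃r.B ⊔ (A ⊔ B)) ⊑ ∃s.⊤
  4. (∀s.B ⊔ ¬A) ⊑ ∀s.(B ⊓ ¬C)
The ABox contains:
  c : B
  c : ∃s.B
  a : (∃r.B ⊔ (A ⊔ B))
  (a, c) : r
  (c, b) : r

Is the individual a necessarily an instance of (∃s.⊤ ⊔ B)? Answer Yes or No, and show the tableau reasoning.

Yes

1. a : (∃s.⊤ ⊔ B)?  L(a) = {(∃r.B ⊔ (A ⊔ B))} ∪ {(∀s.⊥ ⊓ ¬B)}
   clash {B, ¬B} at a — a ∈ (∃s.⊤ ⊔ B)
2. Hence a : (∃s.⊤ ⊔ B): entailed.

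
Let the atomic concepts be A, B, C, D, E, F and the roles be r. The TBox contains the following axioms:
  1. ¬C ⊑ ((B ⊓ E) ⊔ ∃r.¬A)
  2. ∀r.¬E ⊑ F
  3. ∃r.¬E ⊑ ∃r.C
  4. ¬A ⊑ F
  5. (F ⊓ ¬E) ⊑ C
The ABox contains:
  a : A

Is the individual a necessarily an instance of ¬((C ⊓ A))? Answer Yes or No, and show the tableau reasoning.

No

1. a : ¬((C ⊓ A))?  L(a) = {A} ∪ {(C ⊓ A)}
   open: L(a) ⊇ {A, C, ∀r.E, ∃r.E} (+ ∃-successors) — a ∉ ¬((C ⊓ A)) possible
2. Hence a : ¬((C ⊓ A)): not entailed.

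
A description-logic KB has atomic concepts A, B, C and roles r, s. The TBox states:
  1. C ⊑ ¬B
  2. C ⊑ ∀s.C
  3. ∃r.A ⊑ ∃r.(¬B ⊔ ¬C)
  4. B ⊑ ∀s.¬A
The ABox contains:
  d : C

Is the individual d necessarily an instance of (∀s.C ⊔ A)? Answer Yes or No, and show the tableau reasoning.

1. d : (∀s.C ⊔ A)?  L(d) = {C} ∪ {(∃s.¬C ⊓ ¬A)}
   clash {C, ¬C} at an ∃-successor — d ∈ (∀s.C ⊔ A)
2. Hence d : (∀s.C ⊔ A): entailed.

Yes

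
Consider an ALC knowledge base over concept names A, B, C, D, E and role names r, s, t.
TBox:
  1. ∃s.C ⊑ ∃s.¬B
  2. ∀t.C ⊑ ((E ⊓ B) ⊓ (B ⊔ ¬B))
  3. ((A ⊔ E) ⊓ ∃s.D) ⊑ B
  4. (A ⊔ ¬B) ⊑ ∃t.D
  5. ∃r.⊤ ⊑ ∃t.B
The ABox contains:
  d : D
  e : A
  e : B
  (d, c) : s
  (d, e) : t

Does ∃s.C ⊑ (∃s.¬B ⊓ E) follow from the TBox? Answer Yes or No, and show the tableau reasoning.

No

1. ∃s.C ⊑ (∃s.¬B ⊓ E)  ⇔  (∃s.C ⊓ (∀s.B ⊔ ¬E)) unsat w.r.t. T
   apply at x₀: ∃s.C⊑∃s.¬B
   open: L(x₀) ⊇ {B, ¬A, ¬E, ∀r.⊥, ∃s.C, …} (+ ∃-successors)
2. Hence ∃s.C ⊑ (∃s.¬B ⊓ E): not entailed.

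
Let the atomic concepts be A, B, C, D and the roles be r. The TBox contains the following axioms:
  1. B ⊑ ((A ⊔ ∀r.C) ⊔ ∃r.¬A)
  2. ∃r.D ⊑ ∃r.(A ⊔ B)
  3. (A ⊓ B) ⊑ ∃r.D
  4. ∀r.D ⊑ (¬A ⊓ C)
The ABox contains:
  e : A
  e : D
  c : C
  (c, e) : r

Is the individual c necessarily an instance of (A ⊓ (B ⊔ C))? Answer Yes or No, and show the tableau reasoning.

1. c : (A ⊓ (B ⊔ C))?  L(c) = {C} ∪ {(¬A ⊔ (¬B ⊓ ¬C))}
   open: L(c) ⊇ {C, ¬A, ¬B, ∃r.(A ⊔ B), ∃r.¬D} (+ ∃-successors) — c ∉ (A ⊓ (B ⊔ C)) possible
2. Hence c : (A ⊓ (B ⊔ C)): not entailed.

No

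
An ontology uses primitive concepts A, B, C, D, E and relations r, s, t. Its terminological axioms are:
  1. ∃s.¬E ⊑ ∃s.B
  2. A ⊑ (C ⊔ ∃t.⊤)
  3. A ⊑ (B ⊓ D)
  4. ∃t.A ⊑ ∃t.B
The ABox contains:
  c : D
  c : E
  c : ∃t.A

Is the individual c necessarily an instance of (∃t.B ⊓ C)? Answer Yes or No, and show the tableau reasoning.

1. c : (∃t.B ⊓ C)?  L(c) = {D, E, ∃t.A} ∪ {(∀t.¬B ⊔ ¬C)}
   apply at c: ∃t.A⊑∃t.B
   open: L(c) ⊇ {D, E, ¬A, ¬C, ∀s.E, …} (+ ∃-successors) — c ∉ (∃t.B ⊓ C) possible
2. Hence c : (∃t.B ⊓ C): not entailed.

No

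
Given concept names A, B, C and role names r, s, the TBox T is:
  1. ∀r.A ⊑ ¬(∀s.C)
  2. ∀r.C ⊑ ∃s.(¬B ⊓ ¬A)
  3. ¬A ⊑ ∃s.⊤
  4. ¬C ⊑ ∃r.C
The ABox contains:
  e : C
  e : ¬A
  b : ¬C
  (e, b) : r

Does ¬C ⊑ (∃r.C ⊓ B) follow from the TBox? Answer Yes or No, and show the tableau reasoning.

No

1. ¬C ⊑ (∃r.C ⊓ B)  ⇔  (¬C ⊓ (∀r.¬C ⊔ ¬B)) unsat w.r.t. T
   apply at x₀: ¬C⊑∃r.C
   open: L(x₀) ⊇ {A, ¬B, ¬C, ∃r.C, ∃r.¬A, …} (+ ∃-successors)
2. Hence ¬C ⊑ (∃r.C ⊓ B): not entailed.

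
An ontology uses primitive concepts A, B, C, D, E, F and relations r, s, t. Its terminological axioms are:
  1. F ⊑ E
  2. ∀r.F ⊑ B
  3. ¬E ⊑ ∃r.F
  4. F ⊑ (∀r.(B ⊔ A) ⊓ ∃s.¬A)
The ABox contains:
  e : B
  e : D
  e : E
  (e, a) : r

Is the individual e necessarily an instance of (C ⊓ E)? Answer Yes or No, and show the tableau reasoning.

1. e : (C ⊓ E)?  L(e) = {B, D, E} ∪ {(¬C ⊔ ¬E)}
   open: L(e) ⊇ {B, D, E, ¬C, ¬F} — e ∉ (C ⊓ E) possible
2. Hence e : (C ⊓ E): not entailed.

No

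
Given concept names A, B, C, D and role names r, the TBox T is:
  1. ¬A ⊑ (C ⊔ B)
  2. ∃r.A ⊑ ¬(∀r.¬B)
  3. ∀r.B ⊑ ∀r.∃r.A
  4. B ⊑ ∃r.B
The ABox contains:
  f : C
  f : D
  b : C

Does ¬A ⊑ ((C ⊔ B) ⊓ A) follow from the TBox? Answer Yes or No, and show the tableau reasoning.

1. ¬A ⊑ ((C ⊔ B) ⊓ A)  ⇔  (¬A ⊓ ((¬C ⊓ ¬B) ⊔ ¬A)) unsat w.r.t. T
   apply at x₀: ¬A⊑(C ⊔ B)
   open: L(x₀) ⊇ {C, ¬A, ¬B, ∀r.¬A, ∃r.¬B} (+ ∃-successors)
2. Hence ¬A ⊑ ((C ⊔ B) ⊓ A): not entailed.

No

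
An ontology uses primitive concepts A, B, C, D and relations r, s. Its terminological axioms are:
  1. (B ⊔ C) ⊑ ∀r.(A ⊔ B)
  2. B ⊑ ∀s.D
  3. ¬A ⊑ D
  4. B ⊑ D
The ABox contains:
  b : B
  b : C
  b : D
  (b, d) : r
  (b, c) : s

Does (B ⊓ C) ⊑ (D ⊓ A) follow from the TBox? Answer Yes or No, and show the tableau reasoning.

1. (B ⊓ C) ⊑ (D ⊓ A)  ⇔  ((B ⊓ C) ⊓ (¬D ⊔ ¬A)) unsat w.r.t. T
   apply at x₀: B⊑∀s.D; B⊑D
   open: L(x₀) ⊇ {B, C, D, ¬A, ∀r.(A ⊔ B), …}
2. Hence (B ⊓ C) ⊑ (D ⊓ A): not entailed.

No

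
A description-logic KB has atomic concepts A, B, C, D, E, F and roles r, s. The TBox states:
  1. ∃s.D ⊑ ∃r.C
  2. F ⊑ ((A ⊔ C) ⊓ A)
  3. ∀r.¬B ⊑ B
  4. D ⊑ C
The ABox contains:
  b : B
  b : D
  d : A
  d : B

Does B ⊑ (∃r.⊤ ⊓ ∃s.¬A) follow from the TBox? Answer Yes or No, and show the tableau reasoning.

No

1. B ⊑ (∃r.⊤ ⊓ ∃s.¬A)  ⇔  (B ⊓ (∀r.⊥ ⊔ ∀s.A)) unsat w.r.t. T
   open: L(x₀) ⊇ {B, ¬D, ¬F, ∀r.⊥, ∀s.¬D}
2. Hence B ⊑ (∃r.⊤ ⊓ ∃s.¬A): not entailed.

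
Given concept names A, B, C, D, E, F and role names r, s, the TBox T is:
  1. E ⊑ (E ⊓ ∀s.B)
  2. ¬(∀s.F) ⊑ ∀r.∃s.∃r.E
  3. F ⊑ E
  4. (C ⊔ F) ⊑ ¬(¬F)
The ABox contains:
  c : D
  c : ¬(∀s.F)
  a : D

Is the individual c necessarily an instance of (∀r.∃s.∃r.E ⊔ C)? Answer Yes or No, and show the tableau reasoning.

Yes

1. c : (∀r.∃s.∃r.E ⊔ C)?  L(c) = {D, ¬(∀s.F)} ∪ {(∃r.∀s.∀r.¬E ⊓ ¬C)}
   clash {E, ¬E} at an ∃-successor — c ∈ (∀r.∃s.∃r.E ⊔ C)
2. Hence c : (∀r.∃s.∃r.E ⊔ C): entailed.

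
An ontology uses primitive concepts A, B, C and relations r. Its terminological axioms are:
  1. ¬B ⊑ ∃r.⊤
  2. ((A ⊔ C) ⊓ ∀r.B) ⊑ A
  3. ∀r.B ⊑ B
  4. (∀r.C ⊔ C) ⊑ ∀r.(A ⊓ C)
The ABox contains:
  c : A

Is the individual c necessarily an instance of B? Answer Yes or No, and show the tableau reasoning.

No

1. c : B?  L(c) = {A} ∪ {¬B}
   apply at c: ¬B⊑∃r.⊤
   open: L(c) ⊇ {A, ¬B, ¬C, ∃r.¬B, ∃r.¬C, …} (+ ∃-successors) — c ∉ B possible
2. Hence c : B: not entailed.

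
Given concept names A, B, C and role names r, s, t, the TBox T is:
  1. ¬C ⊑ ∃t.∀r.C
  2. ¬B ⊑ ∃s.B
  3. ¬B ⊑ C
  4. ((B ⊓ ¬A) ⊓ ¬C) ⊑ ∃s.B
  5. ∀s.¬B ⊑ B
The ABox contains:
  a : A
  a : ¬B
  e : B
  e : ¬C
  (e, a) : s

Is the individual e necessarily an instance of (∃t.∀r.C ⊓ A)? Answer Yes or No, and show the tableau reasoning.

1. e : (∃t.∀r.C ⊓ A)?  L(e) = {B, ¬C} ∪ {(∀t.∃r.¬C ⊔ ¬A)}
   apply at e: ¬C⊑∃t.∀r.C
   open: L(e) ⊇ {B, ¬A, ¬C, ∃s.B, ∃t.∀r.C} (+ ∃-successors) — e ∉ (∃t.∀r.C ⊓ A) possible
2. Hence e : (∃t.∀r.C ⊓ A): not entailed.

No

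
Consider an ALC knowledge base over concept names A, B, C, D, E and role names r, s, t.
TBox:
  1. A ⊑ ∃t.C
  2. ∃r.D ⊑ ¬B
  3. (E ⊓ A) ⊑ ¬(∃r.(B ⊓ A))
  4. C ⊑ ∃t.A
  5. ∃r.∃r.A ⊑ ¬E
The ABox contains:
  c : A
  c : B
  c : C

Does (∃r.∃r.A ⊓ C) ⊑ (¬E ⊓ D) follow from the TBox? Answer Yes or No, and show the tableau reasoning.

1. (∃r.∃r.A ⊓ C) ⊑ (¬E ⊓ D)  ⇔  ((∃r.∃r.A ⊓ C) ⊓ (E ⊔ ¬D)) unsat w.r.t. T
   apply at x₀: C⊑∃t.A; ∃r.∃r.A⊑¬E
   open: L(x₀) ⊇ {C, ¬A, ¬D, ¬E, ∀r.¬D, …} (+ ∃-successors)
2. Hence (∃r.∃r.A ⊓ C) ⊑ (¬E ⊓ D): not entailed.

No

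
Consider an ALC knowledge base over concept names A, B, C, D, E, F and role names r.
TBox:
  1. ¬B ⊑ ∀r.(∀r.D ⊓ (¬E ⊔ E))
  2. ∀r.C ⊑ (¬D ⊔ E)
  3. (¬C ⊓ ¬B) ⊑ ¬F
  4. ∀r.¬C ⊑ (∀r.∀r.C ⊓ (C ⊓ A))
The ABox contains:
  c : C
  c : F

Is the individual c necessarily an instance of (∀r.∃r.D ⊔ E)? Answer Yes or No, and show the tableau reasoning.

No

1. c : (∀r.∃r.D ⊔ E)?  L(c) = {C, F} ∪ {(∃r.∀r.¬D ⊓ ¬E)}
   open: L(c) ⊇ {B, C, F, ¬E, ∃r.C, …} (+ ∃-successors) — c ∉ (∀r.∃r.D ⊔ E) possible
2. Hence c : (∀r.∃r.D ⊔ E): not entailed.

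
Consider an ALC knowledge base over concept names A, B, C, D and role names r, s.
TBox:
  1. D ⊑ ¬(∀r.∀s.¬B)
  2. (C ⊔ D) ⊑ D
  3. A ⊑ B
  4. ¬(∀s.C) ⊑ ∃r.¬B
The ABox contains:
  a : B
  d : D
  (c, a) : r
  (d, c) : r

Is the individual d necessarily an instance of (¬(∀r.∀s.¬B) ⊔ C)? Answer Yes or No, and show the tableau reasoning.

Yes

1. d : (¬(∀r.∀s.¬B) ⊔ C)?  L(d) = {D} ∪ {(∀r.∀s.¬B ⊓ ¬C)}
   clash {B, ¬B} at an ∃-successor — d ∈ (¬(∀r.∀s.¬B) ⊔ C)
2. Hence d : (¬(∀r.∀s.¬B) ⊔ C): entailed.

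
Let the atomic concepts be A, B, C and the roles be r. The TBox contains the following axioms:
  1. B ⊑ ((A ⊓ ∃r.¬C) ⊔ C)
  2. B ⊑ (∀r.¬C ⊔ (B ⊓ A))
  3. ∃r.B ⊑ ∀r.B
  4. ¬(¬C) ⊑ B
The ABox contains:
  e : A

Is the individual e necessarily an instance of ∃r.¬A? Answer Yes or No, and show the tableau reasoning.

No

1. e : ∃r.¬A?  L(e) = {A} ∪ {∀r.A}
   open: L(e) ⊇ {A, ¬B, ¬C, ∀r.A, ∀r.¬B} — e ∉ ∃r.¬A possible
2. Hence e : ∃r.¬A: not entailed.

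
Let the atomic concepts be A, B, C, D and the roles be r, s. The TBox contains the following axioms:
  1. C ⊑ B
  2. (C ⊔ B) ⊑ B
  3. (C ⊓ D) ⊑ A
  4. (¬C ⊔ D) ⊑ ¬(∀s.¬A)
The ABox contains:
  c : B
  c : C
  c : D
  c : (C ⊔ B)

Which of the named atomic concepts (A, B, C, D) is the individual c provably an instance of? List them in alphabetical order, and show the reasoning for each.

{A, B, C, D}

1. c : A?  L(c) = {B, C, D, (C ⊔ B)} ∪ {¬A}
   clash {A, ¬A} at c — c ∈ A
2. c : B?  L(c) = {B, C, D, (C ⊔ B)} ∪ {¬B}
   clash {B, ¬B} at c — c ∈ B
3. c : C?  L(c) = {B, C, D, (C ⊔ B)} ∪ {¬C}
   clash {C, ¬C} at c — c ∈ C
4. c : D?  L(c) = {B, C, D, (C ⊔ B)} ∪ {¬D}
   clash {D, ¬D} at c — c ∈ D
5. Entailed for c: {A, B, C, D}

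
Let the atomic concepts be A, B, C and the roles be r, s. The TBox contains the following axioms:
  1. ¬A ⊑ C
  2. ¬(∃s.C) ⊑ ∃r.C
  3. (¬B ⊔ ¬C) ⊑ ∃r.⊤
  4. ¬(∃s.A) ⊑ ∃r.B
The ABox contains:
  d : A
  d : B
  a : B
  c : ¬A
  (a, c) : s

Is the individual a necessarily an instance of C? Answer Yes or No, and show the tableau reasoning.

1. a : C?  L(a) = {B} ∪ {¬C}
   open: L(a) ⊇ {A, B, ¬C, ∃r.⊤, ∃s.A, …} (+ ∃-successors) — a ∉ C possible
2. Hence a : C: not entailed.

No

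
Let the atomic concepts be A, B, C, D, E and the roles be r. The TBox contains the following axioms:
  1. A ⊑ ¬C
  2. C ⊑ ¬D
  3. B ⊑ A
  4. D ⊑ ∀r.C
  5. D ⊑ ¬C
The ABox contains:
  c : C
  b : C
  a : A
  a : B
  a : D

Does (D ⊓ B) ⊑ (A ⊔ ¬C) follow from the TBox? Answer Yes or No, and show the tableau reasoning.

Yes

1. (D ⊓ B) ⊑ (A ⊔ ¬C)  ⇔  ((D ⊓ B) ⊓ (¬A ⊓ C)) unsat w.r.t. T
   all branches close; clash {A, ¬A} at x₀
2. Hence (D ⊓ B) ⊑ (A ⊔ ¬C): entailed.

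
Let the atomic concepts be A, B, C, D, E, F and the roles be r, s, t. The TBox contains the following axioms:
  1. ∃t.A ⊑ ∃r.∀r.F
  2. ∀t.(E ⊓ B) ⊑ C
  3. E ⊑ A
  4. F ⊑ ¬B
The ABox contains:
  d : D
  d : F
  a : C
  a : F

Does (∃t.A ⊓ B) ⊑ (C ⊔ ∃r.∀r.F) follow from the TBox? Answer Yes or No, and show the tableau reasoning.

Yes

1. (∃t.A ⊓ B) ⊑ (C ⊔ ∃r.∀r.F)  ⇔  ((∃t.A ⊓ B) ⊓ (¬C ⊓ ∀r.∃r.¬F)) unsat w.r.t. T
   all branches close; clash {B, ¬B} at x₀
2. Hence (∃t.A ⊓ B) ⊑ (C ⊔ ∃r.∀r.F): entailed.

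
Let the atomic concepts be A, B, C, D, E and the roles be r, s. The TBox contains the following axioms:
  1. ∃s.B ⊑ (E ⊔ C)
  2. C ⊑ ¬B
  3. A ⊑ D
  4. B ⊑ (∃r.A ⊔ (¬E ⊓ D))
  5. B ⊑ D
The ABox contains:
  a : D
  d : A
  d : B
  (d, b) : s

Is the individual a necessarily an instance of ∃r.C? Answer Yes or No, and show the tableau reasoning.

1. a : ∃r.C?  L(a) = {D} ∪ {∀r.¬C}
   open: L(a) ⊇ {D, ¬B, ¬C, ∀r.¬C, ∀s.¬B} — a ∉ ∃r.C possible
2. Hence a : ∃r.C: not entailed.

No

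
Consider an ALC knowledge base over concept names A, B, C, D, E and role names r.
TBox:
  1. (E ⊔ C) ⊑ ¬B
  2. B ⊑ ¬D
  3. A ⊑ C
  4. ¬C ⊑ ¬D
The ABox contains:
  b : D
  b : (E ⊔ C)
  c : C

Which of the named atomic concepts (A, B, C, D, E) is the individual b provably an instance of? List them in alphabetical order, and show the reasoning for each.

{C, D}

1. b : A?  L(b) = {D, (E ⊔ C)} ∪ {¬A}
   apply at b: (E ⊔ C)⊑¬B
   open: L(b) ⊇ {C, D, E, ¬A, ¬B} — b ∉ A possible
2. b : B?  L(b) = {D, (E ⊔ C)} ∪ {¬B}
   open: L(b) ⊇ {C, D, E, ¬B} — b ∉ B possible
3. b : C?  L(b) = {D, (E ⊔ C)} ∪ {¬C}
   clash {C, ¬C} at b — b ∈ C
4. b : D?  L(b) = {D, (E ⊔ C)} ∪ {¬D}
   clash {D, ¬D} at b — b ∈ D
5. b : E?  L(b) = {D, (E ⊔ C)} ∪ {¬E}
   apply at b: (E ⊔ C)⊑¬B
   open: L(b) ⊇ {C, D, ¬B, ¬E} — b ∉ E possible
6. Entailed for b: {C, D}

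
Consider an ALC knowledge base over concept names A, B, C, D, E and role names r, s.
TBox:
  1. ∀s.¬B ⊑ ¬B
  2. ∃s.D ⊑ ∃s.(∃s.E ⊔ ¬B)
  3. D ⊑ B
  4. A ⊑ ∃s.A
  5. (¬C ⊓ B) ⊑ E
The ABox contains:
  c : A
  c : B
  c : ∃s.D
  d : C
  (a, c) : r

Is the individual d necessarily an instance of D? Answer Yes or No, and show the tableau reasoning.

No

1. d : D?  L(d) = {C} ∪ {¬D}
   open: L(d) ⊇ {C, ¬A, ¬D, ∀s.¬D, ∃s.B} (+ ∃-successors) — d ∉ D possible
2. Hence d : D: not entailed.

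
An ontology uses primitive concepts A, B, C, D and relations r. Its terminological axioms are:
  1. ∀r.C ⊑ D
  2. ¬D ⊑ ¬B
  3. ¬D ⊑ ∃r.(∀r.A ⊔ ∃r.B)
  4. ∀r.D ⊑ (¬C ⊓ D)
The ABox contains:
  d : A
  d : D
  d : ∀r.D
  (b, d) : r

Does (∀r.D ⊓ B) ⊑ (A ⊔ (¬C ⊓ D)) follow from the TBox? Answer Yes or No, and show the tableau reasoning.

Yes

1. (∀r.D ⊓ B) ⊑ (A ⊔ (¬C ⊓ D))  ⇔  ((∀r.D ⊓ B) ⊓ (¬A ⊓ (C ⊔ ¬D))) unsat w.r.t. T
   all branches close; clash {B, ¬B} at x₀
2. Hence (∀r.D ⊓ B) ⊑ (A ⊔ (¬C ⊓ D)): entailed.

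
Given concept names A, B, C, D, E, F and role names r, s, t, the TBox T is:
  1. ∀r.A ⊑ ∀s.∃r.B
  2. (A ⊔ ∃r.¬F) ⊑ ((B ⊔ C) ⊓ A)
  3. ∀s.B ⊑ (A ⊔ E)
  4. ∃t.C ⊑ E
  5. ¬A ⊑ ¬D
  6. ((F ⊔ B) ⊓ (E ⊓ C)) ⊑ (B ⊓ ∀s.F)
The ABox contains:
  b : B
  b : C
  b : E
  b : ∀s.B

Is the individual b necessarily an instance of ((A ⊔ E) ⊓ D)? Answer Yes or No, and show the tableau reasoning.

1. b : ((A ⊔ E) ⊓ D)?  L(b) = {B, C, E, ∀s.B} ∪ {((¬A ⊓ ¬E) ⊔ ¬D)}
   apply at b: ∀s.B⊑(A ⊔ E)
   open: L(b) ⊇ {A, B, C, E, ¬D, …} (+ ∃-successors) — b ∉ ((A ⊔ E) ⊓ D) possible
2. Hence b : ((A ⊔ E) ⊓ D): not entailed.

No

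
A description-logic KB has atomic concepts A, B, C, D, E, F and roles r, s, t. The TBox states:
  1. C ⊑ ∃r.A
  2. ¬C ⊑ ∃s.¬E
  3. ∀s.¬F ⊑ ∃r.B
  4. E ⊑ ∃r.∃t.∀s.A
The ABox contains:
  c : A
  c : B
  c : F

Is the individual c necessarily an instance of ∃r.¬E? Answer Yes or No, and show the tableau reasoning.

1. c : ∃r.¬E?  L(c) = {A, B, F} ∪ {∀r.E}
   open: L(c) ⊇ {A, B, F, ¬C, ¬E, …} (+ ∃-successors) — c ∉ ∃r.¬E possible
2. Hence c : ∃r.¬E: not entailed.

No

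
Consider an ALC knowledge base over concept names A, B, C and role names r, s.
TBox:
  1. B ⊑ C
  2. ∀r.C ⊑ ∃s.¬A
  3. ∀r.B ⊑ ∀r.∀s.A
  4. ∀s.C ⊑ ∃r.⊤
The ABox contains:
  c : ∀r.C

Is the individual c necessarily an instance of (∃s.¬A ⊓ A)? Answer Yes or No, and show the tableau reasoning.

No

1. c : (∃s.¬A ⊓ A)?  L(c) = {∀r.C} ∪ {(∀s.A ⊔ ¬A)}
   apply at c: ∀r.C⊑∃s.¬A
   open: L(c) ⊇ {¬A, ¬B, ∀r.C, ∃r.¬B, ∃s.¬A, …} (+ ∃-successors) — c ∉ (∃s.¬A ⊓ A) possible
2. Hence c : (∃s.¬A ⊓ A): not entailed.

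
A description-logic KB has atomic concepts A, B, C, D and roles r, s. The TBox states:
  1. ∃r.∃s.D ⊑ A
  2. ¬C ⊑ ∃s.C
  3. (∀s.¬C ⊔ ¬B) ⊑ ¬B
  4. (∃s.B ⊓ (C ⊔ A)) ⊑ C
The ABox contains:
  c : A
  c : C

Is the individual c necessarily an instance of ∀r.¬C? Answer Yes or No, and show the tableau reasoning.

No

1. c : ∀r.¬C?  L(c) = {A, C} ∪ {∃r.C}
   open: L(c) ⊇ {A, B, C, ∃r.C, ∃s.C} (+ ∃-successors) — c ∉ ∀r.¬C possible
2. Hence c : ∀r.¬C: not entailed.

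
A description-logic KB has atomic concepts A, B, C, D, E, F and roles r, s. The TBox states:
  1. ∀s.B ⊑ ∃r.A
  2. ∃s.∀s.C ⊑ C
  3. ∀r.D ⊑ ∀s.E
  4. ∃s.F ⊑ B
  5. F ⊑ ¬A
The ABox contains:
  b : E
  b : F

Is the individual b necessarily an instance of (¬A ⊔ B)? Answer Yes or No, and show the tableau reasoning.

Yes

1. b : (¬A ⊔ B)?  L(b) = {E, F} ∪ {(A ⊓ ¬B)}
   clash {A, ¬A} at b — b ∈ (¬A ⊔ B)
2. Hence b : (¬A ⊔ B): entailed.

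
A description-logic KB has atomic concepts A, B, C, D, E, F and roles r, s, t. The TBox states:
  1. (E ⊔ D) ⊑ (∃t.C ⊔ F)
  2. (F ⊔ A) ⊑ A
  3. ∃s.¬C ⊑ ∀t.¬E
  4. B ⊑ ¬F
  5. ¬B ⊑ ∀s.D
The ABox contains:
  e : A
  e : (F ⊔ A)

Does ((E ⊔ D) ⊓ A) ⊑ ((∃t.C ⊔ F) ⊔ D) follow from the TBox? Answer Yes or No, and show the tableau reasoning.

Yes

1. ((E ⊔ D) ⊓ A) ⊑ ((∃t.C ⊔ F) ⊔ D)  ⇔  (((E ⊔ D) ⊓ A) ⊓ ((∀t.¬C ⊓ ¬F) ⊓ ¬D)) unsat w.r.t. T
   all branches close; clash {D, ¬D} at x₀
2. Hence ((E ⊔ D) ⊓ A) ⊑ ((∃t.C ⊔ F) ⊔ D): entailed.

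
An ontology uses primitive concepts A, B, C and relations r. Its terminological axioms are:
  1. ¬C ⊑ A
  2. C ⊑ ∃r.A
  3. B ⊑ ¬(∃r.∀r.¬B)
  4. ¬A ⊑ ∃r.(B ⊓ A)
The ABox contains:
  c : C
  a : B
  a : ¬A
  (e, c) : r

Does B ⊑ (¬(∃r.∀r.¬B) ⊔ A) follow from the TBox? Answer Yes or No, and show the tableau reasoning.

Yes

1. B ⊑ (¬(∃r.∀r.¬B) ⊔ A)  ⇔  (B ⊓ (∃r.∀r.¬B ⊓ ¬A)) unsat w.r.t. T
   all branches close; clash {A, ¬A} at x₀
2. Hence B ⊑ (¬(∃r.∀r.¬B) ⊔ A): entailed.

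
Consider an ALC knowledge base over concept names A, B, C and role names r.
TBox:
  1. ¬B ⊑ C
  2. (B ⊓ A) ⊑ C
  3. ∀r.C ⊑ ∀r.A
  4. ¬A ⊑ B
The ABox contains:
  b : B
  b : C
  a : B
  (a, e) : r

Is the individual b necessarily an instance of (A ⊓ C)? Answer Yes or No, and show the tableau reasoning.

1. b : (A ⊓ C)?  L(b) = {B, C} ∪ {(¬A ⊔ ¬C)}
   open: L(b) ⊇ {B, C, ¬A, ∃r.¬C} (+ ∃-successors) — b ∉ (A ⊓ C) possible
2. Hence b : (A ⊓ C): not entailed.

No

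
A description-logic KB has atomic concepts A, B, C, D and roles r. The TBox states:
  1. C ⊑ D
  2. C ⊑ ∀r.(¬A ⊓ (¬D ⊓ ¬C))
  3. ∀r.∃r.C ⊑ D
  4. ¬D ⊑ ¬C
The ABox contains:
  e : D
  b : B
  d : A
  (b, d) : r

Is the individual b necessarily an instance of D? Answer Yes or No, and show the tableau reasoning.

1. b : D?  L(b) = {B} ∪ {¬D}
   apply at b: ¬D⊑¬C
   open: L(b) ⊇ {B, ¬C, ¬D, ∃r.∀r.¬C} (+ ∃-successors) — b ∉ D possible
2. Hence b : D: not entailed.

No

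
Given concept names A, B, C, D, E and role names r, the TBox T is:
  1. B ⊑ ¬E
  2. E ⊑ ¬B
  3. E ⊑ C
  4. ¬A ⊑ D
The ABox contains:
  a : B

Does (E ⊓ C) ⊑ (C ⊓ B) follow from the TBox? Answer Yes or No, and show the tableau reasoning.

No

1. (E ⊓ C) ⊑ (C ⊓ B)  ⇔  ((E ⊓ C) ⊓ (¬C ⊔ ¬B)) unsat w.r.t. T
   apply at x₀: E⊑¬B
   open: L(x₀) ⊇ {A, C, E, ¬B}
2. Hence (E ⊓ C) ⊑ (C ⊓ B): not entailed.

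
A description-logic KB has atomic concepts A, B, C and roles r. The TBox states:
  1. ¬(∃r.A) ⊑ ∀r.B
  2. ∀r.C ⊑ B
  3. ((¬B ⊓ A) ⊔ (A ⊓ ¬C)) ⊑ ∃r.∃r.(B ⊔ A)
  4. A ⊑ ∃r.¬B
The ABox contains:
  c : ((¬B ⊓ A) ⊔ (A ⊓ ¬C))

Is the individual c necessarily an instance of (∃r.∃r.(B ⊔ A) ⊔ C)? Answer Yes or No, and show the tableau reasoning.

Yes

1. c : (∃r.∃r.(B ⊔ A) ⊔ C)?  L(c) = {((¬B ⊓ A) ⊔ (A ⊓ ¬C))} ∪ {(∀r.∀r.(¬B ⊓ ¬A) ⊓ ¬C)}
   clash {B, ¬B} at an ∃-successor — c ∈ (∃r.∃r.(B ⊔ A) ⊔ C)
2. Hence c : (∃r.∃r.(B ⊔ A) ⊔ C): entailed.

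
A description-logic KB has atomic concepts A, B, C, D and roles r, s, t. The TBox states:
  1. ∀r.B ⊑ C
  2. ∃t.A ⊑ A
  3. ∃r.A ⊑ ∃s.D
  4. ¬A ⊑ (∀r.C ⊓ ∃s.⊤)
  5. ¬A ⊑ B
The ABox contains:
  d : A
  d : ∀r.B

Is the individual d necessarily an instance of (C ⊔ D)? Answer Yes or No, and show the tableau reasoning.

1. d : (C ⊔ D)?  L(d) = {A, ∀r.B} ∪ {(¬C ⊓ ¬D)}
   clash {C, ¬C} at d — d ∈ (C ⊔ D)
2. Hence d : (C ⊔ D): entailed.

Yes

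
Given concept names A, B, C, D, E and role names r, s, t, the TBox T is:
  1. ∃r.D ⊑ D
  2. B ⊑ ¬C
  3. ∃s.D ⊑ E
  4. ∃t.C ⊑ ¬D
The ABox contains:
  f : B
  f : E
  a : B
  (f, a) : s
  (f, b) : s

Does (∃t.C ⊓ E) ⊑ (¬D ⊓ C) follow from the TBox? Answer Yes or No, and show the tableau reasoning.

1. (∃t.C ⊓ E) ⊑ (¬D ⊓ C)  ⇔  ((∃t.C ⊓ E) ⊓ (D ⊔ ¬C)) unsat w.r.t. T
   apply at x₀: ∃t.C⊑¬D
   open: L(x₀) ⊇ {E, ¬C, ¬D, ∀r.¬D, ∃t.C} (+ ∃-successors)
2. Hence (∃t.C ⊓ E) ⊑ (¬D ⊓ C): not entailed.

No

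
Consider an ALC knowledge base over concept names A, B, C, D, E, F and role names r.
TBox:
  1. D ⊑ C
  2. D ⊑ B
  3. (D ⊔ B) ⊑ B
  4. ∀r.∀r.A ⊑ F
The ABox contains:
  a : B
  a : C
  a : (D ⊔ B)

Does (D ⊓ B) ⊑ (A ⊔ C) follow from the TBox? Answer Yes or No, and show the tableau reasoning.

Yes

1. (D ⊓ B) ⊑ (A ⊔ C)  ⇔  ((D ⊓ B) ⊓ (¬A ⊓ ¬C)) unsat w.r.t. T
   all branches close; clash {C, ¬C} at x₀
2. Hence (D ⊓ B) ⊑ (A ⊔ C): entailed.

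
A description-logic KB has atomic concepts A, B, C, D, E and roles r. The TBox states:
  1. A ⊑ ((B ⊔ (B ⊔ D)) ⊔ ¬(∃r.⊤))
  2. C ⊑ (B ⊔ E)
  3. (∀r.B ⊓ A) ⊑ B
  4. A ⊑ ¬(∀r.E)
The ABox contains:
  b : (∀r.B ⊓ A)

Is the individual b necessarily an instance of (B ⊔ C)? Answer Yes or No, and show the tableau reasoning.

1. b : (B ⊔ C)?  L(b) = {(∀r.B ⊓ A)} ∪ {(¬B ⊓ ¬C)}
   clash {B, ¬B} at b — b ∈ (B ⊔ C)
2. Hence b : (B ⊔ C): entailed.

Yes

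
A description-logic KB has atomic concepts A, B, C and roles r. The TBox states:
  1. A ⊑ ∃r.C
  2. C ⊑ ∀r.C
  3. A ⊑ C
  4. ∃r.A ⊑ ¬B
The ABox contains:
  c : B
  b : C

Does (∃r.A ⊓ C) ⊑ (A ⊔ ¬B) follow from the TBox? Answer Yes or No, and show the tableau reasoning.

1. (∃r.A ⊓ C) ⊑ (A ⊔ ¬B)  ⇔  ((∃r.A ⊓ C) ⊓ (¬A ⊓ B)) unsat w.r.t. T
   all branches close; clash {B, ¬B} at x₀
2. Hence (∃r.A ⊓ C) ⊑ (A ⊔ ¬B): entailed.

Yes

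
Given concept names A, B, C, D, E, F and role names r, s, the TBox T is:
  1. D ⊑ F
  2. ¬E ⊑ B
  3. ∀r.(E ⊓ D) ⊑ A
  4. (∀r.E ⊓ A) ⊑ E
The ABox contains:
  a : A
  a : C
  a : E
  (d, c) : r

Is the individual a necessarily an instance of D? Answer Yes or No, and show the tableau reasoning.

1. a : D?  L(a) = {A, C, E} ∪ {¬D}
   open: L(a) ⊇ {A, C, E, ¬D} — a ∉ D possible
2. Hence a : D: not entailed.

No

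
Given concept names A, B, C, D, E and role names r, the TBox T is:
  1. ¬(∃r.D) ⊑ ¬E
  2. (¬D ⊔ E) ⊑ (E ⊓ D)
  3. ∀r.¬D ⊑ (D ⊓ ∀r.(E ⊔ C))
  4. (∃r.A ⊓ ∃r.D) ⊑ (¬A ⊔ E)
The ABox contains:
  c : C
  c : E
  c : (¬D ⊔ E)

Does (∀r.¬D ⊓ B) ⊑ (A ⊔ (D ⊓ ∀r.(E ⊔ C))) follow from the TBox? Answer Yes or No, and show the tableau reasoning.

Yes

1. (∀r.¬D ⊓ B) ⊑ (A ⊔ (D ⊓ ∀r.(E ⊔ C)))  ⇔  ((∀r.¬D ⊓ B) ⊓ (¬A ⊓ (¬D ⊔ ∃r.(¬E ⊓ ¬C)))) unsat w.r.t. T
   all branches close; clash {E, ¬E} at x₀
2. Hence (∀r.¬D ⊓ B) ⊑ (A ⊔ (D ⊓ ∀r.(E ⊔ C))): entailed.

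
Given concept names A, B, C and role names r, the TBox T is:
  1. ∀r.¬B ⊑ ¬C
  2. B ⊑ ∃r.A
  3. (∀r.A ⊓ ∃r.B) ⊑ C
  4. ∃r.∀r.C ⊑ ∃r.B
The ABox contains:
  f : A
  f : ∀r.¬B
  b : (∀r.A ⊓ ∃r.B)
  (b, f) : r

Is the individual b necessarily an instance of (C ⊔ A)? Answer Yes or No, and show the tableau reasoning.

Yes

1. b : (C ⊔ A)?  L(b) = {(∀r.A ⊓ ∃r.B)} ∪ {(¬C ⊓ ¬A)}
   clash {C, ¬C} at b — b ∈ (C ⊔ A)
2. Hence b : (C ⊔ A): entailed.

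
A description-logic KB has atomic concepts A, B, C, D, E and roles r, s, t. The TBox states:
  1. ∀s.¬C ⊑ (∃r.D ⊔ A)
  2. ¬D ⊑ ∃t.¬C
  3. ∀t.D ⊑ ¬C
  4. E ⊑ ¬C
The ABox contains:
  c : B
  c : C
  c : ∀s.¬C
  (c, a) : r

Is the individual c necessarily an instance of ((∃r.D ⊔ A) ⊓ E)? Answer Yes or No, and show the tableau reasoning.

1. c : ((∃r.D ⊔ A) ⊓ E)?  L(c) = {B, C, ∀s.¬C} ∪ {((∀r.¬D ⊓ ¬A) ⊔ ¬E)}
   apply at c: ∀s.¬C⊑(∃r.D ⊔ A)
   open: L(c) ⊇ {B, C, D, ¬E, ∀s.¬C, …} (+ ∃-successors) — c ∉ ((∃r.D ⊔ A) ⊓ E) possible
2. Hence c : ((∃r.D ⊔ A) ⊓ E): not entailed.

No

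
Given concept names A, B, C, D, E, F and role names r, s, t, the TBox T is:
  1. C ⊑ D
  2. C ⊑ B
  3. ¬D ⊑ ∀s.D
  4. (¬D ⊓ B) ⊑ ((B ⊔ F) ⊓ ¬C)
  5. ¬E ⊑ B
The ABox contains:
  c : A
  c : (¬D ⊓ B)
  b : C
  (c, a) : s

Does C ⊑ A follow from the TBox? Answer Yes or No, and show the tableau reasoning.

No

1. C ⊑ A  ⇔  (C ⊓ ¬A) unsat w.r.t. T
   apply at x₀: C⊑D; C⊑B
   open: L(x₀) ⊇ {B, C, D, E, ¬A}
2. Hence C ⊑ A: not entailed.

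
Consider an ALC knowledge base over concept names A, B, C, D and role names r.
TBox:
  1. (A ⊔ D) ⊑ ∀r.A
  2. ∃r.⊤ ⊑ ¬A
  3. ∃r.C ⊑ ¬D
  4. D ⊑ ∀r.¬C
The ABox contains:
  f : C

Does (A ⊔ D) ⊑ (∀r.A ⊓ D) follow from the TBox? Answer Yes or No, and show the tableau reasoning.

No

1. (A ⊔ D) ⊑ (∀r.A ⊓ D)  ⇔  ((A ⊔ D) ⊓ (∃r.¬A ⊔ ¬D)) unsat w.r.t. T
   apply at x₀: (A ⊔ D)⊑∀r.A
   open: L(x₀) ⊇ {A, ¬D, ∀r.A, ∀r.⊥}
2. Hence (A ⊔ D) ⊑ (∀r.A ⊓ D): not entailed.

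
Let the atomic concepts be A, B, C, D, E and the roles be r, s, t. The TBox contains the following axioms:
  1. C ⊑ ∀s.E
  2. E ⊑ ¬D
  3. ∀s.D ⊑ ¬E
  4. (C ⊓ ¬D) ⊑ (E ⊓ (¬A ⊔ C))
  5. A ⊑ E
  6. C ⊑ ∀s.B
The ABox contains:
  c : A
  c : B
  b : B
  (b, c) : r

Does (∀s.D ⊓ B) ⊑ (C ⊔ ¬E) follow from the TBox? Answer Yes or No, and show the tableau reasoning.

Yes

1. (∀s.D ⊓ B) ⊑ (C ⊔ ¬E)  ⇔  ((∀s.D ⊓ B) ⊓ (¬C ⊓ E)) unsat w.r.t. T
   all branches close; clash {E, ¬E} at x₀
2. Hence (∀s.D ⊓ B) ⊑ (C ⊔ ¬E): entailed.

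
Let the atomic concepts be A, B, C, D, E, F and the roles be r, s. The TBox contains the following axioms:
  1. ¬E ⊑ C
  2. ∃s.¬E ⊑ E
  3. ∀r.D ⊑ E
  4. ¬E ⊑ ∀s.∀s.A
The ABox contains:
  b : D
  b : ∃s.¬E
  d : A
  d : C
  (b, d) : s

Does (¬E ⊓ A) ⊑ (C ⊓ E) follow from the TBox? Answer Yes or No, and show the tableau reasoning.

1. (¬E ⊓ A) ⊑ (C ⊓ E)  ⇔  ((¬E ⊓ A) ⊓ (¬C ⊔ ¬E)) unsat w.r.t. T
   apply at x₀: ¬E⊑C; ¬E⊑∀s.∀s.A
   open: L(x₀) ⊇ {A, C, ¬E, ∀s.E, ∀s.∀s.A, …} (+ ∃-successors)
2. Hence (¬E ⊓ A) ⊑ (C ⊓ E): not entailed.

No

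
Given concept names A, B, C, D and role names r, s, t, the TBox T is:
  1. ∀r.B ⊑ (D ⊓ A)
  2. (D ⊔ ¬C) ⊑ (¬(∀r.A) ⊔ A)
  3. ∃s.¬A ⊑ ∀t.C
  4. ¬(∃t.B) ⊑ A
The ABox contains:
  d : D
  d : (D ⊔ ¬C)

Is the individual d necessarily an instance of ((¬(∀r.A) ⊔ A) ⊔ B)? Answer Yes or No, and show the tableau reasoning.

1. d : ((¬(∀r.A) ⊔ A) ⊔ B)?  L(d) = {D, (D ⊔ ¬C)} ∪ {((∀r.A ⊓ ¬A) ⊓ ¬B)}
   clash {A, ¬A} at d — d ∈ ((¬(∀r.A) ⊔ A) ⊔ B)
2. Hence d : ((¬(∀r.A) ⊔ A) ⊔ B): entailed.

Yes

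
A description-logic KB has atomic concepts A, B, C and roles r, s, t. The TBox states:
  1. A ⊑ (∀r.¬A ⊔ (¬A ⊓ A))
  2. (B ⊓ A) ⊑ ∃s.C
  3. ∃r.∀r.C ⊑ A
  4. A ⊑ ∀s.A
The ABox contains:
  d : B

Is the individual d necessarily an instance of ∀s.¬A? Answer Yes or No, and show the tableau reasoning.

No

1. d : ∀s.¬A?  L(d) = {B} ∪ {∃s.A}
   open: L(d) ⊇ {B, ¬A, ∀r.∃r.¬C, ∃s.A} (+ ∃-successors) — d ∉ ∀s.¬A possible
2. Hence d : ∀s.¬A: not entailed.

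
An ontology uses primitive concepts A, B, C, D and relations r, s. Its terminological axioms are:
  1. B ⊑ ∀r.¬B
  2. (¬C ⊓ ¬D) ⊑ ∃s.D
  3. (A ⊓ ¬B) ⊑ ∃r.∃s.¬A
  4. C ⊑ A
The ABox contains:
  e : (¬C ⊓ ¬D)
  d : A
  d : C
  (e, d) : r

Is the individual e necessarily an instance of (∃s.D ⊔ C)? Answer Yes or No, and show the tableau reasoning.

Yes

1. e : (∃s.D ⊔ C)?  L(e) = {(¬C ⊓ ¬D)} ∪ {(∀s.¬D ⊓ ¬C)}
   clash {D, ¬D} at an ∃-successor — e ∈ (∃s.D ⊔ C)
2. Hence e : (∃s.D ⊔ C): entailed.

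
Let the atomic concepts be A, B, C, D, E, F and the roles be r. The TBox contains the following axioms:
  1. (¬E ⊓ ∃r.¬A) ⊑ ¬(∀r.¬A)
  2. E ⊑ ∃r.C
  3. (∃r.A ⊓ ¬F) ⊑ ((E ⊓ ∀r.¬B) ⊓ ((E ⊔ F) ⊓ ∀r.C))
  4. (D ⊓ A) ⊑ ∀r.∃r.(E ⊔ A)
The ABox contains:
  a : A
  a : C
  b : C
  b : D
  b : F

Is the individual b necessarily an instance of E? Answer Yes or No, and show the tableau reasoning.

No

1. b : E?  L(b) = {C, D, F} ∪ {¬E}
   open: L(b) ⊇ {C, D, F, ¬A, ¬E, …} — b ∉ E possible
2. Hence b : E: not entailed.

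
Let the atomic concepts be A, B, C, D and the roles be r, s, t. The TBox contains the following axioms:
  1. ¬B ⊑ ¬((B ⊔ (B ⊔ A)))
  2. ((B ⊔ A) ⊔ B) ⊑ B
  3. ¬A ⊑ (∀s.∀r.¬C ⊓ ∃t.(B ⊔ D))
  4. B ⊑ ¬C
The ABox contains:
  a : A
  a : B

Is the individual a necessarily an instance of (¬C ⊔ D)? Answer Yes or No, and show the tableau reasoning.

1. a : (¬C ⊔ D)?  L(a) = {A, B} ∪ {(C ⊓ ¬D)}
   clash {C, ¬C} at a — a ∈ (¬C ⊔ D)
2. Hence a : (¬C ⊔ D): entailed.

Yes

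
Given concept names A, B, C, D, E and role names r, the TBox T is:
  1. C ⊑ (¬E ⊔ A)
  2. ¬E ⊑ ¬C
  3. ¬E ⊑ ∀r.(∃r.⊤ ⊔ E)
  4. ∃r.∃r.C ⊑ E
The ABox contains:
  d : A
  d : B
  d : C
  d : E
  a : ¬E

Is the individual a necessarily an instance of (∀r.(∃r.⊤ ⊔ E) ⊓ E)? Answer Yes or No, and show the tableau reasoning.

No

1. a : (∀r.(∃r.⊤ ⊔ E) ⊓ E)?  L(a) = {¬E} ∪ {(∃r.(∀r.⊥ ⊓ ¬E) ⊔ ¬E)}
   apply at a: ¬E⊑¬C; ¬E⊑∀r.(∃r.⊤ ⊔ E)
   open: L(a) ⊇ {¬C, ¬E, ∀r.(∃r.⊤ ⊔ E), ∀r.∀r.¬C} — a ∉ (∀r.(∃r.⊤ ⊔ E) ⊓ E) possible
2. Hence a : (∀r.(∃r.⊤ ⊔ E) ⊓ E): not entailed.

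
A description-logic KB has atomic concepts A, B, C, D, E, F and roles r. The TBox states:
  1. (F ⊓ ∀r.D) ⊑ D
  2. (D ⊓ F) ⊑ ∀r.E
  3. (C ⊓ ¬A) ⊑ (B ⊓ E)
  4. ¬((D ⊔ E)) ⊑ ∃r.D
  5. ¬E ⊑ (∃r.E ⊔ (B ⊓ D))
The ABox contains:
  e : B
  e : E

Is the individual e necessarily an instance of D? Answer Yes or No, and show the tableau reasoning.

1. e : D?  L(e) = {B, E} ∪ {¬D}
   open: L(e) ⊇ {B, E, ¬C, ¬D, ¬F} — e ∉ D possible
2. Hence e : D: not entailed.

No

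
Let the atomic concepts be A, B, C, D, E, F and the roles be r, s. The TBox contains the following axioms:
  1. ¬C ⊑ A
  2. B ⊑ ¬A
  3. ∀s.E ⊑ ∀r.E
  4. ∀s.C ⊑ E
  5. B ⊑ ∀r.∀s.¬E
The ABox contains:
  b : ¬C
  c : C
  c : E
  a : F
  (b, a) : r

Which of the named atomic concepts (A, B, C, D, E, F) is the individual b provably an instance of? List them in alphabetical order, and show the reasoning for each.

1. b : A?  L(b) = {¬C} ∪ {¬A}
   clash {A, ¬A} at b — b ∈ A
2. b : B?  L(b) = {¬C} ∪ {¬B}
   apply at b: ¬C⊑A
   open: L(b) ⊇ {A, ¬B, ¬C, ∃s.¬C, ∃s.¬E} (+ ∃-successors) — b ∉ B possible
3. b : C?  L(b) = {¬C} ∪ {¬C}
   apply at b: ¬C⊑A
   open: L(b) ⊇ {A, ¬B, ¬C, ∃s.¬C, ∃s.¬E} (+ ∃-successors) — b ∉ C possible
4. b : D?  L(b) = {¬C} ∪ {¬D}
   apply at b: ¬C⊑A
   open: L(b) ⊇ {A, ¬B, ¬C, ¬D, ∃s.¬C, …} (+ ∃-successors) — b ∉ D possible
5. b : E?  L(b) = {¬C} ∪ {¬E}
   apply at b: ¬C⊑A
   open: L(b) ⊇ {A, ¬B, ¬C, ¬E, ∃s.¬C, …} (+ ∃-successors) — b ∉ E possible
6. b : F?  L(b) = {¬C} ∪ {¬F}
   apply at b: ¬C⊑A
   open: L(b) ⊇ {A, ¬B, ¬C, ¬F, ∃s.¬C, …} (+ ∃-successors) — b ∉ F possible
7. Entailed for b: {A}

{A}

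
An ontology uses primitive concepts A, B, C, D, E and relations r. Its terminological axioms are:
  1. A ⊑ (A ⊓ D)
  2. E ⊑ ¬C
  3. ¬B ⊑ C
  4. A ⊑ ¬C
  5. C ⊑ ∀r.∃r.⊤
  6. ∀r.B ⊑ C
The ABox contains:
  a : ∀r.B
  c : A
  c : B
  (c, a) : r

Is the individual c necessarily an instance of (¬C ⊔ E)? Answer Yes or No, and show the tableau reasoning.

1. c : (¬C ⊔ E)?  L(c) = {A, B} ∪ {(C ⊓ ¬E)}
   clash {C, ¬C} at c — c ∈ (¬C ⊔ E)
2. Hence c : (¬C ⊔ E): entailed.

Yes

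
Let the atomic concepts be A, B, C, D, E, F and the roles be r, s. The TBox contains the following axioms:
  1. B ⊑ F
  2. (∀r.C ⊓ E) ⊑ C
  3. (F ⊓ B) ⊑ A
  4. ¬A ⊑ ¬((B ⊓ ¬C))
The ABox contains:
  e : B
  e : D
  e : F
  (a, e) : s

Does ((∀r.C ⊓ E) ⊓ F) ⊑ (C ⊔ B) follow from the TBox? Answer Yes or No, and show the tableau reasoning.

Yes

1. ((∀r.C ⊓ E) ⊓ F) ⊑ (C ⊔ B)  ⇔  (((∀r.C ⊓ E) ⊓ F) ⊓ (¬C ⊓ ¬B)) unsat w.r.t. T
   all branches close; clash {C, ¬C} at x₀
2. Hence ((∀r.C ⊓ E) ⊓ F) ⊑ (C ⊔ B): entailed.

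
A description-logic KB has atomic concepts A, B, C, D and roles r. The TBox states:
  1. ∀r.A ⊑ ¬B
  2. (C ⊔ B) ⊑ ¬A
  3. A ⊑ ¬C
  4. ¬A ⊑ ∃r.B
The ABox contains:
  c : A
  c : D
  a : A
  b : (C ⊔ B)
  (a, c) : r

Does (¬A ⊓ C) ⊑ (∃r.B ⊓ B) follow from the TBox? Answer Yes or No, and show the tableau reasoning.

No

1. (¬A ⊓ C) ⊑ (∃r.B ⊓ B)  ⇔  ((¬A ⊓ C) ⊓ (∀r.¬B ⊔ ¬B)) unsat w.r.t. T
   apply at x₀: ¬A⊑∃r.B
   open: L(x₀) ⊇ {C, ¬A, ¬B, ∃r.B} (+ ∃-successors)
2. Hence (¬A ⊓ C) ⊑ (∃r.B ⊓ B): not entailed.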